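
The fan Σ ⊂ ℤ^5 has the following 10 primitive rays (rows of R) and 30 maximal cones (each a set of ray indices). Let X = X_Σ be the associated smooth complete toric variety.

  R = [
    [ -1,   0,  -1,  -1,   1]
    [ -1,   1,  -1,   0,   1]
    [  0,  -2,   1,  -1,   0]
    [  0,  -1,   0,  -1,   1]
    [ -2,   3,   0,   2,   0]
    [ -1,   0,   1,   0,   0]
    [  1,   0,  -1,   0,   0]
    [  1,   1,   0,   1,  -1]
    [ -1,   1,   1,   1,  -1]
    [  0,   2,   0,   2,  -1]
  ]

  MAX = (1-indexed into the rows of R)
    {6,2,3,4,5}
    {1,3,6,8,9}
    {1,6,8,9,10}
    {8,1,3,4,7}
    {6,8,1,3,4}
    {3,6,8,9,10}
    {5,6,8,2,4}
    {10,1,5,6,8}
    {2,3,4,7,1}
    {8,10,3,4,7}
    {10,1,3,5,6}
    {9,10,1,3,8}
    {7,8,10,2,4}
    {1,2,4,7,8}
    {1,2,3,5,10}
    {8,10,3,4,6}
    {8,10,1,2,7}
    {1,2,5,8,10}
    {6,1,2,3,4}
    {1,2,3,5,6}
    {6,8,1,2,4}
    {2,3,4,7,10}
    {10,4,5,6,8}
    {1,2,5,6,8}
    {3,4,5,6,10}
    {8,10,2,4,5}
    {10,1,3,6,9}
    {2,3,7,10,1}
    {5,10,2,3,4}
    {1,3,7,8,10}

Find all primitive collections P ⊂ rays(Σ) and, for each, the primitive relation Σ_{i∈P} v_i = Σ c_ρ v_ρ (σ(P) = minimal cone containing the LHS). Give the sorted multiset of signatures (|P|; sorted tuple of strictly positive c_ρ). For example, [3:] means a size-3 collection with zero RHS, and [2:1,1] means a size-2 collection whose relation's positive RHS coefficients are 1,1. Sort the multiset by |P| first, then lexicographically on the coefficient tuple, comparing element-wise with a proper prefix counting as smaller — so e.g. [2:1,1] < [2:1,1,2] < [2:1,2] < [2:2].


Minimal non-faces — 12 found among 10 rays, 30 max cones:

  {6,7}:  v_{6} + v_{7} = 0  so sig = [2:]
  {4,9}:  v_{4} + v_{9} = v_{6}  so sig = [2:1]
  {5,7}:  v_{5} + v_{7} = v_{2} + v_{10}  so sig = [2:1,1]
  {2,9}:  v_{2} + v_{9} = v_{1} + v_{6} + v_{10}  so sig = [2:1,1,1]
  {7,9}:  v_{7} + v_{9} = v_{1} + v_{3} + v_{8} + v_{10}  so sig = [2:1,1,1,1]
  {5,9}:  v_{5} + v_{9} = v_{1} + 2·v_{6} + 2·v_{10}  so sig = [2:1,2,2]
  {2,3,8}:  v_{2} + v_{3} + v_{8} = 0  so sig = [3:]
  {1,4,10}:  v_{1} + v_{4} + v_{10} = v_{2}  so sig = [3:1]
  {2,6,10}:  v_{2} + v_{6} + v_{10} = v_{5}  so sig = [3:1]
  {3,5,8}:  v_{3} + v_{5} + v_{8} = v_{6} + v_{10}  so sig = [3:1,1]
  {1,4,5}:  v_{1} + v_{4} + v_{5} = 2·v_{2} + v_{6}  so sig = [3:1,2]
  {1,3,6,8,10}:  v_{1} + v_{3} + v_{6} + v_{8} + v_{10} = v_{9}  so sig = [5:1]

Sorted signature multiset PRS(X):
    |P|=2: 6 collections, coeffs (), (1), (1,1), (1,1,1), (1,1,1,1), (1,2,2)
    |P|=3: 5 collections, coeffs (), (1), (1), (1,1), (1,2)
    |P|=5: 1 collection, coeffs (1)


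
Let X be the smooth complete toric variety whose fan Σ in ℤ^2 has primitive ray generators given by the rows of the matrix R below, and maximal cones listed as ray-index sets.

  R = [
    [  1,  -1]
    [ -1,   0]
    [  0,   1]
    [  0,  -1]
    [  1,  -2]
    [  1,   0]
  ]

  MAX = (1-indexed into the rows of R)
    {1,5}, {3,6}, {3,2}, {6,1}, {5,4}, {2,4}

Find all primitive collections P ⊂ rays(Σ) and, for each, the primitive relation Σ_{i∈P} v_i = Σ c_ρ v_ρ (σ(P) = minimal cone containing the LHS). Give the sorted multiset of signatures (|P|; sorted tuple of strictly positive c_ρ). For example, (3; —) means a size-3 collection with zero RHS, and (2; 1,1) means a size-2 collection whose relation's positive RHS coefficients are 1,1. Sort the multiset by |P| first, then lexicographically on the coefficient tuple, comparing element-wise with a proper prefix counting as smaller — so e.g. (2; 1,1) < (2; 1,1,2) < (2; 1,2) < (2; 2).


9 collections generate NE(X_Σ); each relation:

  • {2,6}:  v_{2} + v_{6} = 0 ; sig = (2; —)
  • {3,4}:  v_{3} + v_{4} = 0 ; sig = (2; —)
  • {1,2}:  v_{1} + v_{2} = v_{4} ; sig = (2; 1)
  • {1,3}:  v_{1} + v_{3} = v_{6} ; sig = (2; 1)
  • {1,4}:  v_{1} + v_{4} = v_{5} ; sig = (2; 1)
  • {3,5}:  v_{3} + v_{5} = v_{1} ; sig = (2; 1)
  • {4,6}:  v_{4} + v_{6} = v_{1} ; sig = (2; 1)
  • {2,5}:  v_{2} + v_{5} = 2·v_{4} ; sig = (2; 2)
  • {5,6}:  v_{5} + v_{6} = 2·v_{1} ; sig = (2; 2)

Sorted signature multiset PRS(X):
    (2; —)
    (2; —)
    (2; 1)
    (2; 1)
    (2; 1)
    (2; 1)
    (2; 1)
    (2; 2)
    (2; 2)


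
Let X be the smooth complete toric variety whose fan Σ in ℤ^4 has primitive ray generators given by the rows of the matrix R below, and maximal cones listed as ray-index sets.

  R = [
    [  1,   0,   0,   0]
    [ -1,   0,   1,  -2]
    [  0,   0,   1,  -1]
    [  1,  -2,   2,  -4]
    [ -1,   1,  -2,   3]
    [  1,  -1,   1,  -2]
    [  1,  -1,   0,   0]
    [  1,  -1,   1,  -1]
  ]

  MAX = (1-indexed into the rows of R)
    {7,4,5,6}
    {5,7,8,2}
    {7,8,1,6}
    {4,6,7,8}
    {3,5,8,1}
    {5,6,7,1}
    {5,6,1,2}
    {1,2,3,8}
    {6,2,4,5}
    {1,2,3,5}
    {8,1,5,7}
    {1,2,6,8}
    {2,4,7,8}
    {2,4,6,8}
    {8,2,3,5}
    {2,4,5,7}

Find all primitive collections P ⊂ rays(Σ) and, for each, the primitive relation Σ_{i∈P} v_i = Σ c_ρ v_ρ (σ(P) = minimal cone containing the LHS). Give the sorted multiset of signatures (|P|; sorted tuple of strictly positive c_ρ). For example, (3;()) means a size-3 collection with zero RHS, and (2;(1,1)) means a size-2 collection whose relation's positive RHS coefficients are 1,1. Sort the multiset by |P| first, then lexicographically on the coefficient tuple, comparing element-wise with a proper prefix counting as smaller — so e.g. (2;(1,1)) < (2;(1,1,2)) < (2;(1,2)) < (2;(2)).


Minimal non-faces — 9 found among 8 rays, 16 max cones:

  P = {3,7}:  v_{3} + v_{7} = v_{8} — sig = (2;(1))
  P = {3,4}:  v_{3} + v_{4} = v_{2} + v_{6} + v_{8} — sig = (2;(1,1,1))
  P = {3,6}:  v_{3} + v_{6} = v_{1} + v_{2} + v_{8} — sig = (2;(1,1,1))
  P = {1,4}:  v_{1} + v_{4} = 2·v_{6} — sig = (2;(2))
  P = {1,2,7}:  v_{1} + v_{2} + v_{7} = v_{6} — sig = (3;(1))
  P = {2,6,7}:  v_{2} + v_{6} + v_{7} = v_{4} — sig = (3;(1))
  P = {5,6,8}:  v_{5} + v_{6} + v_{8} = v_{7} — sig = (3;(1))
  P = {4,5,8}:  v_{4} + v_{5} + v_{8} = v_{2} + 2·v_{7} — sig = (3;(1,2))
  P = {1,2,5,8}:  v_{1} + v_{2} + v_{5} + v_{8} = 0 — sig = (4;())

Hence PRS(X_Σ) =
    |P|=2: 4 collections, coeffs (1), (1,1,1), (1,1,1), (2)
    |P|=3: 4 collections, coeffs (1), (1), (1), (1,2)
    |P|=4: 1 collection, coeffs ()


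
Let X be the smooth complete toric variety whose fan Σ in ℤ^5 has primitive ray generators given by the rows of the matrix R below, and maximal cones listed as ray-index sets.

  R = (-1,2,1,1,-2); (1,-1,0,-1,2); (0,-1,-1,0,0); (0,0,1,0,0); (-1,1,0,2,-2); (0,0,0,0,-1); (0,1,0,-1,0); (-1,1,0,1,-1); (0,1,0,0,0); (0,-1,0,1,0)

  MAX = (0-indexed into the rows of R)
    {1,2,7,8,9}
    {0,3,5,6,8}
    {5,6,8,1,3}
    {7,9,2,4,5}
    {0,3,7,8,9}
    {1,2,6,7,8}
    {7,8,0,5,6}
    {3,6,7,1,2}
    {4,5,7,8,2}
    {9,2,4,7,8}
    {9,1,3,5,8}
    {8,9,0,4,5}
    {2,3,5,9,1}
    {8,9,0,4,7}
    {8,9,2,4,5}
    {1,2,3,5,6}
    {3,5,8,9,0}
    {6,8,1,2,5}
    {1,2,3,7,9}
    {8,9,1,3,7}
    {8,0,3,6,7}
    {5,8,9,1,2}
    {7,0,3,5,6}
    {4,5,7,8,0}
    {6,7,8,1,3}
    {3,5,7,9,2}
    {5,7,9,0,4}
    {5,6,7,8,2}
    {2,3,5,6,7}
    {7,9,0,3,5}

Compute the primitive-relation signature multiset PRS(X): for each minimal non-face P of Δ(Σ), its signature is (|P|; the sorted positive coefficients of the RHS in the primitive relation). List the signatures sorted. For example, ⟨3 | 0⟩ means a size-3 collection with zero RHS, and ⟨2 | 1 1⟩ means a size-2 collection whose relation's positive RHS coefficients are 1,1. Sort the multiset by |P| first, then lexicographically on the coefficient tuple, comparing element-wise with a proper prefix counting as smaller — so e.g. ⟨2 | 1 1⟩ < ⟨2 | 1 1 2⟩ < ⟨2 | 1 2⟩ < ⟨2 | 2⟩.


The 10 primitive collections of Σ (r=10, n=5):

  P={6,9}:  v_{6} + v_{9} = 0  so sig = ⟨2 | 0⟩
  P={0,1}:  v_{0} + v_{1} = v_{3} + v_{8}  so sig = ⟨2 | 1 1⟩
  P={0,2}:  v_{0} + v_{2} = v_{5} + v_{7}  so sig = ⟨2 | 1 1⟩
  P={1,4}:  v_{1} + v_{4} = v_{8} + v_{9}  so sig = ⟨2 | 1 1⟩
  P={3,4}:  v_{3} + v_{4} = v_{0} + v_{9}  so sig = ⟨2 | 1 1⟩
  P={4,6}:  v_{4} + v_{6} = v_{5} + v_{7} + v_{8}  so sig = ⟨2 | 1 1 1⟩
  P={1,5,7}:  v_{1} + v_{5} + v_{7} = 0  so sig = ⟨3 | 0⟩
  P={2,3,8}:  v_{2} + v_{3} + v_{8} = 0  so sig = ⟨3 | 0⟩
  P={3,5,7,8}:  v_{3} + v_{5} + v_{7} + v_{8} = v_{0}  so sig = ⟨4 | 1⟩
  P={5,7,8,9}:  v_{5} + v_{7} + v_{8} + v_{9} = v_{4}  so sig = ⟨4 | 1⟩

Hence PRS(X_Σ) =
    |P|=2: 6 collections, coeffs (), (1,1), (1,1), (1,1), (1,1), (1,1,1)
    |P|=3: 2 collections, coeffs (), ()
    |P|=4: 2 collections, coeffs (1), (1)


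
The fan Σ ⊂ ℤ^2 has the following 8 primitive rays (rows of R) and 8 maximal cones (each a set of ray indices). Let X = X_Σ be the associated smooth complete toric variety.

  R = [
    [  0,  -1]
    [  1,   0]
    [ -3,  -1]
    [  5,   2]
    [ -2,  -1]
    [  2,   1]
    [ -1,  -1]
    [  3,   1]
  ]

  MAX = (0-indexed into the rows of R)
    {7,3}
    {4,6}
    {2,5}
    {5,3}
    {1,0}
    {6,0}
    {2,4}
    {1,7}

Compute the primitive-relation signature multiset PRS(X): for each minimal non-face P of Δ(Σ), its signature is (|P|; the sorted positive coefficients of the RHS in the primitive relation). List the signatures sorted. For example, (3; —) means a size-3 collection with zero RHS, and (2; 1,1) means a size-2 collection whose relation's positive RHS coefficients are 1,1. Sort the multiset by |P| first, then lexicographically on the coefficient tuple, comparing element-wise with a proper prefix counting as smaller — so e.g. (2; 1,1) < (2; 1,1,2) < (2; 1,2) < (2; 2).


Primitive collections (20):

  • {2,7}:  v_{2} + v_{7} = 0  ⟹  sig = (2; —)
  • {4,5}:  v_{4} + v_{5} = 0  ⟹  sig = (2; —)
  • {1,2}:  v_{1} + v_{2} = v_{4}  ⟹  sig = (2; 1)
  • {1,4}:  v_{1} + v_{4} = v_{6}  ⟹  sig = (2; 1)
  • {1,5}:  v_{1} + v_{5} = v_{7}  ⟹  sig = (2; 1)
  • {1,6}:  v_{1} + v_{6} = v_{0}  ⟹  sig = (2; 1)
  • {2,3}:  v_{2} + v_{3} = v_{5}  ⟹  sig = (2; 1)
  • {3,4}:  v_{3} + v_{4} = v_{7}  ⟹  sig = (2; 1)
  • {4,7}:  v_{4} + v_{7} = v_{1}  ⟹  sig = (2; 1)
  • {5,6}:  v_{5} + v_{6} = v_{1}  ⟹  sig = (2; 1)
  • {5,7}:  v_{5} + v_{7} = v_{3}  ⟹  sig = (2; 1)
  • {0,2}:  v_{0} + v_{2} = v_{4} + v_{6}  ⟹  sig = (2; 1,1)
  • {3,6}:  v_{3} + v_{6} = v_{1} + v_{7}  ⟹  sig = (2; 1,1)
  • {0,3}:  v_{0} + v_{3} = 2·v_{1} + v_{7}  ⟹  sig = (2; 1,2)
  • {0,4}:  v_{0} + v_{4} = 2·v_{6}  ⟹  sig = (2; 2)
  • {0,5}:  v_{0} + v_{5} = 2·v_{1}  ⟹  sig = (2; 2)
  • {1,3}:  v_{1} + v_{3} = 2·v_{7}  ⟹  sig = (2; 2)
  • {2,6}:  v_{2} + v_{6} = 2·v_{4}  ⟹  sig = (2; 2)
  • {6,7}:  v_{6} + v_{7} = 2·v_{1}  ⟹  sig = (2; 2)
  • {0,7}:  v_{0} + v_{7} = 3·v_{1}  ⟹  sig = (2; 3)

Sorted signature multiset PRS(X):
    (2; —)
    (2; —)
    (2; 1)
    (2; 1)
    (2; 1)
    (2; 1)
    (2; 1)
    (2; 1)
    (2; 1)
    (2; 1)
    (2; 1)
    (2; 1,1)
    (2; 1,1)
    (2; 1,2)
    (2; 2)
    (2; 2)
    (2; 2)
    (2; 2)
    (2; 2)
    (2; 3)


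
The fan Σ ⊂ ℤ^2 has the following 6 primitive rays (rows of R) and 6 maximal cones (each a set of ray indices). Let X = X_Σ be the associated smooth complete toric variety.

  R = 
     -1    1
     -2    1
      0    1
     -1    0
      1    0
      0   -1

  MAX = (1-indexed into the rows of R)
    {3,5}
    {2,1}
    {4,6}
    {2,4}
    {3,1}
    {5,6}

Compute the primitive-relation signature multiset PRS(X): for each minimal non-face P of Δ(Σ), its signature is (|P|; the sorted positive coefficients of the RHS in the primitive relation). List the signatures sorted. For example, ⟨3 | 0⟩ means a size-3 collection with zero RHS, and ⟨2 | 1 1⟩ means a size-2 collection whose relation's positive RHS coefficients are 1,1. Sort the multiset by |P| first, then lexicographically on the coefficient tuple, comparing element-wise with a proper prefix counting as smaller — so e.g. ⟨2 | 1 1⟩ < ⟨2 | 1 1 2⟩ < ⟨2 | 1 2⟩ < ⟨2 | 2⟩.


Primitive collections (9):

  • {3,6}:  v_{3} + v_{6} = 0  ⇒ sig = ⟨2 | 0⟩
  • {4,5}:  v_{4} + v_{5} = 0  ⇒ sig = ⟨2 | 0⟩
  • {1,4}:  v_{1} + v_{4} = v_{2}  ⇒ sig = ⟨2 | 1⟩
  • {1,5}:  v_{1} + v_{5} = v_{3}  ⇒ sig = ⟨2 | 1⟩
  • {1,6}:  v_{1} + v_{6} = v_{4}  ⇒ sig = ⟨2 | 1⟩
  • {2,5}:  v_{2} + v_{5} = v_{1}  ⇒ sig = ⟨2 | 1⟩
  • {3,4}:  v_{3} + v_{4} = v_{1}  ⇒ sig = ⟨2 | 1⟩
  • {2,3}:  v_{2} + v_{3} = 2·v_{1}  ⇒ sig = ⟨2 | 2⟩
  • {2,6}:  v_{2} + v_{6} = 2·v_{4}  ⇒ sig = ⟨2 | 2⟩

Hence PRS(X_Σ) =
    ⟨2 | 0⟩
    ⟨2 | 0⟩
    ⟨2 | 1⟩
    ⟨2 | 1⟩
    ⟨2 | 1⟩
    ⟨2 | 1⟩
    ⟨2 | 1⟩
    ⟨2 | 2⟩
    ⟨2 | 2⟩


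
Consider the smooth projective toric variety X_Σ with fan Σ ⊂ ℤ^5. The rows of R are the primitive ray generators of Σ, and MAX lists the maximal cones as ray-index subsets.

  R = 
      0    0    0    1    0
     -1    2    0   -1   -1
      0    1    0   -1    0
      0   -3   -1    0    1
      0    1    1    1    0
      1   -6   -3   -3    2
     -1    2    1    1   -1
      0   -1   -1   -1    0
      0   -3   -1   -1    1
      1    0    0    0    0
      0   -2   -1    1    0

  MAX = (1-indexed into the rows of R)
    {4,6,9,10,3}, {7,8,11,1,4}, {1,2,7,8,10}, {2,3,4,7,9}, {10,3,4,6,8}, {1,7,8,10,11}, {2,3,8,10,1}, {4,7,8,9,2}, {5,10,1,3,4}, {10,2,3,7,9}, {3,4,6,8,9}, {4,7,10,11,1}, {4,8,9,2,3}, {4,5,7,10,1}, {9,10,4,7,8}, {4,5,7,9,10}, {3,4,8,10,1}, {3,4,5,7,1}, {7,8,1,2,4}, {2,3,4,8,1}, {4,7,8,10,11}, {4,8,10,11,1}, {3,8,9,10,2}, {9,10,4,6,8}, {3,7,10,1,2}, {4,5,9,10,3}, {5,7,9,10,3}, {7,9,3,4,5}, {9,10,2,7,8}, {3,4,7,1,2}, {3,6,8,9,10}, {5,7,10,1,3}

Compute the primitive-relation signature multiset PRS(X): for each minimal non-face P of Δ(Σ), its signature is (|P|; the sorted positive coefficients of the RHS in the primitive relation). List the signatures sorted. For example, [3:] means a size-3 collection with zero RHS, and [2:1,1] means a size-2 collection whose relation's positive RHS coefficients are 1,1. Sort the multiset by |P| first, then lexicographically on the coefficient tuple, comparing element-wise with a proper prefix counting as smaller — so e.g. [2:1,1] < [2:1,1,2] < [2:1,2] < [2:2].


Δ(Σ) — 11 vertices, 17 min non-faces:

  P={5,8}:  v_{5} + v_{8} = 0  ⇒ sig = [2:]
  P={1,9}:  v_{1} + v_{9} = v_{4}  ⇒ sig = [2:1]
  P={2,5}:  v_{2} + v_{5} = v_{3} + v_{7}  ⇒ sig = [2:1,1]
  P={3,11}:  v_{3} + v_{11} = v_{1} + v_{8}  ⇒ sig = [2:1,1]
  P={6,7}:  v_{6} + v_{7} = v_{8} + v_{9}  ⇒ sig = [2:1,1]
  P={5,6}:  v_{5} + v_{6} = v_{3} + v_{4} + v_{9} + v_{10}  ⇒ sig = [2:1,1,1,1]
  P={5,11}:  v_{5} + v_{11} = v_{1} + v_{4} + v_{7} + v_{10}  ⇒ sig = [2:1,1,1,1]
  P={1,6}:  v_{1} + v_{6} = v_{3} + 2·v_{4} + v_{8} + v_{10}  ⇒ sig = [2:1,1,1,2]
  P={9,11}:  v_{9} + v_{11} = 2·v_{4} + v_{7} + v_{8} + v_{10}  ⇒ sig = [2:1,1,1,2]
  P={2,6}:  v_{2} + v_{6} = v_{3} + 2·v_{8} + v_{9}  ⇒ sig = [2:1,1,2]
  P={2,11}:  v_{2} + v_{11} = v_{1} + v_{7} + 2·v_{8}  ⇒ sig = [2:1,1,2]
  P={6,11}:  v_{6} + v_{11} = 2·v_{4} + 2·v_{8} + v_{10}  ⇒ sig = [2:1,2,2]
  P={2,4,10}:  v_{2} + v_{4} + v_{10} = v_{8}  ⇒ sig = [3:1]
  P={3,7,8}:  v_{3} + v_{7} + v_{8} = v_{2}  ⇒ sig = [3:1]
  P={3,4,7,10}:  v_{3} + v_{4} + v_{7} + v_{10} = 0  ⇒ sig = [4:]
  P={1,4,7,8,10}:  v_{1} + v_{4} + v_{7} + v_{8} + v_{10} = v_{11}  ⇒ sig = [5:1]
  P={3,4,8,9,10}:  v_{3} + v_{4} + v_{8} + v_{9} + v_{10} = v_{6}  ⇒ sig = [5:1]

Sorted signature multiset PRS(X):
[[2:], [2:1], [2:1,1], [2:1,1], [2:1,1], [2:1,1,1,1], [2:1,1,1,1], [2:1,1,1,2], [2:1,1,1,2], [2:1,1,2], [2:1,1,2], [2:1,2,2], [3:1], [3:1], [4:], [5:1], [5:1]]


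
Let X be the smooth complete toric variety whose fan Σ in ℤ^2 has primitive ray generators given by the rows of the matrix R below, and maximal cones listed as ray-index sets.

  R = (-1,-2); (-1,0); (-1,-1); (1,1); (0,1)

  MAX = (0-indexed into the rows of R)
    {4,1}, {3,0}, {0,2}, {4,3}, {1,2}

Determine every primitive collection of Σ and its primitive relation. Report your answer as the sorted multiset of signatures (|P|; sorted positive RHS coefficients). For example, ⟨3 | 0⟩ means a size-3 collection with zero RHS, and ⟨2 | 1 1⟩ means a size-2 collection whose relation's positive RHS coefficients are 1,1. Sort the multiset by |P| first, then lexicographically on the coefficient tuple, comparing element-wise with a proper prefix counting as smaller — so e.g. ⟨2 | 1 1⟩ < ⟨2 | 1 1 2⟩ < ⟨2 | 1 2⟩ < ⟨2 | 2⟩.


Δ(Σ) — 5 vertices, 5 min non-faces:

  P={2,3}:  v_{2} + v_{3} = 0  →  sig = ⟨2 | 0⟩
  P={0,4}:  v_{0} + v_{4} = v_{2}  →  sig = ⟨2 | 1⟩
  P={1,3}:  v_{1} + v_{3} = v_{4}  →  sig = ⟨2 | 1⟩
  P={2,4}:  v_{2} + v_{4} = v_{1}  →  sig = ⟨2 | 1⟩
  P={0,1}:  v_{0} + v_{1} = 2·v_{2}  →  sig = ⟨2 | 2⟩

Hence PRS(X_Σ) =
{ ⟨2 | 0⟩,  ⟨2 | 1⟩ ×3,  ⟨2 | 2⟩ }


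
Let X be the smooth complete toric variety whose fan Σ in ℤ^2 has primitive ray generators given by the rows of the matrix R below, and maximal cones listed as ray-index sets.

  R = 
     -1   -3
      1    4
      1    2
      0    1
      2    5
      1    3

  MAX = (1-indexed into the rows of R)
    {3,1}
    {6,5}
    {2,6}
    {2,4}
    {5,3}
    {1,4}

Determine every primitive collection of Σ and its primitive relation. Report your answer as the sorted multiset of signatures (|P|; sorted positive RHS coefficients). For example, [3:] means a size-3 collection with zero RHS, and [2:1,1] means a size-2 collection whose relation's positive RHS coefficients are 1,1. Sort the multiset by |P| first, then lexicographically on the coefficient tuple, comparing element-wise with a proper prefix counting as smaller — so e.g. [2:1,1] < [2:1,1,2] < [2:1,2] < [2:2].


Primitive collections (9):

  {1,6}:  v_{1} + v_{6} = 0 — sig = [2:]
  {1,2}:  v_{1} + v_{2} = v_{4} — sig = [2:1]
  {1,5}:  v_{1} + v_{5} = v_{3} — sig = [2:1]
  {3,4}:  v_{3} + v_{4} = v_{6} — sig = [2:1]
  {3,6}:  v_{3} + v_{6} = v_{5} — sig = [2:1]
  {4,6}:  v_{4} + v_{6} = v_{2} — sig = [2:1]
  {2,3}:  v_{2} + v_{3} = 2·v_{6} — sig = [2:2]
  {4,5}:  v_{4} + v_{5} = 2·v_{6} — sig = [2:2]
  {2,5}:  v_{2} + v_{5} = 3·v_{6} — sig = [2:3]

so the primitive-relation signature multiset is
{ [2:],  [2:1] ×5,  [2:2] ×2,  [2:3] }


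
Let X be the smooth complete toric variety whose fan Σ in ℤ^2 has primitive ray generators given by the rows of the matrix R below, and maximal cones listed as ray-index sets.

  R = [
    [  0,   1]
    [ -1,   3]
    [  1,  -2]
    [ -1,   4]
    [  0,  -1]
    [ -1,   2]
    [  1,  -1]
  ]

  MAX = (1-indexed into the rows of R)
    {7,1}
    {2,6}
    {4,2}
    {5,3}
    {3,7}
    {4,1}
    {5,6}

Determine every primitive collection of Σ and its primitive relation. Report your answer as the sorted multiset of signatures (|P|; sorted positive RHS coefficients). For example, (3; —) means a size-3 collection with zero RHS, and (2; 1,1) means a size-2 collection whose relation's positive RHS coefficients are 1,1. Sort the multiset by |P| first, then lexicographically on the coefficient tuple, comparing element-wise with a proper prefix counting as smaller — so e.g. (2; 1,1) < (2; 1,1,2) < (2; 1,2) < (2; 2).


Minimal non-faces — 14 found among 7 rays, 7 max cones:

  P = {1,5}:  v_{1} + v_{5} = 0 — sig = (2; —)
  P = {3,6}:  v_{3} + v_{6} = 0 — sig = (2; —)
  P = {1,2}:  v_{1} + v_{2} = v_{4} — sig = (2; 1)
  P = {1,3}:  v_{1} + v_{3} = v_{7} — sig = (2; 1)
  P = {1,6}:  v_{1} + v_{6} = v_{2} — sig = (2; 1)
  P = {2,3}:  v_{2} + v_{3} = v_{1} — sig = (2; 1)
  P = {2,5}:  v_{2} + v_{5} = v_{6} — sig = (2; 1)
  P = {4,5}:  v_{4} + v_{5} = v_{2} — sig = (2; 1)
  P = {5,7}:  v_{5} + v_{7} = v_{3} — sig = (2; 1)
  P = {6,7}:  v_{6} + v_{7} = v_{1} — sig = (2; 1)
  P = {2,7}:  v_{2} + v_{7} = 2·v_{1} — sig = (2; 2)
  P = {3,4}:  v_{3} + v_{4} = 2·v_{1} — sig = (2; 2)
  P = {4,6}:  v_{4} + v_{6} = 2·v_{2} — sig = (2; 2)
  P = {4,7}:  v_{4} + v_{7} = 3·v_{1} — sig = (2; 3)

so the primitive-relation signature multiset is
[(2; —), (2; —), (2; 1), (2; 1), (2; 1), (2; 1), (2; 1), (2; 1), (2; 1), (2; 1), (2; 2), (2; 2), (2; 2), (2; 3)]


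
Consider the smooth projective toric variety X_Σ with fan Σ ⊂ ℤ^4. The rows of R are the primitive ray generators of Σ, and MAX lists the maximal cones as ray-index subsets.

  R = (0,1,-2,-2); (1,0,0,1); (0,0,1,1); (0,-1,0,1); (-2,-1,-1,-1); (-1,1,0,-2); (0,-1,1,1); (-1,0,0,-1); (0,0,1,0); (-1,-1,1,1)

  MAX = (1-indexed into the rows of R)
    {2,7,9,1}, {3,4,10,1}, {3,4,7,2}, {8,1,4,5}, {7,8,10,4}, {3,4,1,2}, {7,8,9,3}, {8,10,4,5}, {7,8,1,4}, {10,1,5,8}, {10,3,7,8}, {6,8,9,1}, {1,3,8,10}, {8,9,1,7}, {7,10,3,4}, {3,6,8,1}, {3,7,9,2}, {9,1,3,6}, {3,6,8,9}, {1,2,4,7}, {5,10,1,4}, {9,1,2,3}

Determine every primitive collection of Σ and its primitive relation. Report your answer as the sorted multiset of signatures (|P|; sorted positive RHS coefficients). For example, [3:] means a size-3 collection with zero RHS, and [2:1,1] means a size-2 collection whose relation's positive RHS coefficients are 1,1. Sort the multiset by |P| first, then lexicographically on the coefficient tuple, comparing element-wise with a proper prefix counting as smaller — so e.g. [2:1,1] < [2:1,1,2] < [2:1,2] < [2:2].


|primitive collections| = 18. Relations:

  • {2,8}:  v_{2} + v_{8} = 0  ⇒ sig = [2:]
  • {4,6}:  v_{4} + v_{6} = v_{8}  ⇒ sig = [2:1]
  • {4,9}:  v_{4} + v_{9} = v_{7}  ⇒ sig = [2:1]
  • {2,10}:  v_{2} + v_{10} = v_{3} + v_{4}  ⇒ sig = [2:1,1]
  • {6,7}:  v_{6} + v_{7} = v_{8} + v_{9}  ⇒ sig = [2:1,1]
  • {2,5}:  v_{2} + v_{5} = v_{1} + v_{4} + v_{10}  ⇒ sig = [2:1,1,1]
  • {2,6}:  v_{2} + v_{6} = v_{1} + v_{3} + v_{9}  ⇒ sig = [2:1,1,1]
  • {9,10}:  v_{9} + v_{10} = v_{3} + v_{7} + v_{8}  ⇒ sig = [2:1,1,1]
  • {5,6}:  v_{5} + v_{6} = v_{1} + 2·v_{8} + v_{10}  ⇒ sig = [2:1,1,2]
  • {3,5}:  v_{3} + v_{5} = v_{1} + 2·v_{10}  ⇒ sig = [2:1,2]
  • {5,9}:  v_{5} + v_{9} = v_{4} + 2·v_{8}  ⇒ sig = [2:1,2]
  • {6,10}:  v_{6} + v_{10} = v_{3} + 2·v_{8}  ⇒ sig = [2:1,2]
  • {5,7}:  v_{5} + v_{7} = 2·v_{4} + 2·v_{8}  ⇒ sig = [2:2,2]
  • {1,3,7}:  v_{1} + v_{3} + v_{7} = 0  ⇒ sig = [3:]
  • {3,4,8}:  v_{3} + v_{4} + v_{8} = v_{10}  ⇒ sig = [3:1]
  • {1,7,10}:  v_{1} + v_{7} + v_{10} = v_{4} + v_{8}  ⇒ sig = [3:1,1]
  • {1,3,8,9}:  v_{1} + v_{3} + v_{8} + v_{9} = v_{6}  ⇒ sig = [4:1]
  • {1,4,8,10}:  v_{1} + v_{4} + v_{8} + v_{10} = v_{5}  ⇒ sig = [4:1]

Sorted signature multiset PRS(X):
    |P|=2: 13 collections, coeffs (), (1), (1), (1,1), (1,1), (1,1,1), (1,1,1), (1,1,1), (1,1,2), (1,2), (1,2), (1,2), (2,2)
    |P|=3: 3 collections, coeffs (), (1), (1,1)
    |P|=4: 2 collections, coeffs (1), (1)


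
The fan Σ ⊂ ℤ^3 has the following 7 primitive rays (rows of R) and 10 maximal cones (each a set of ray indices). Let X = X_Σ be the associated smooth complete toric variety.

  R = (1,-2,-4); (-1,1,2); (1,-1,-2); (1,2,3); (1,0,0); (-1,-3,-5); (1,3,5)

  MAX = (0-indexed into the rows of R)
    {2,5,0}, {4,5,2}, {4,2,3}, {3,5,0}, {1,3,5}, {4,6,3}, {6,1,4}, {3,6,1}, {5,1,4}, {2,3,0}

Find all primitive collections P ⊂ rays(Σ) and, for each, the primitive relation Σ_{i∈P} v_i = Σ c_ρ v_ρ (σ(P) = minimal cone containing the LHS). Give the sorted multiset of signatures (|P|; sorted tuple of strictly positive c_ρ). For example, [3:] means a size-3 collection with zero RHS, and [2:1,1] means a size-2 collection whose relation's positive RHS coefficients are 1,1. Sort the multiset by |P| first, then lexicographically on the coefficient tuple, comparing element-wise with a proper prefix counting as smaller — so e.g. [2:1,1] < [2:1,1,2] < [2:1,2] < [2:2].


|primitive collections| = 9. Relations:

  P={1,2}:  v_{1} + v_{2} = 0  so sig = [2:]
  P={5,6}:  v_{5} + v_{6} = 0  so sig = [2:]
  P={0,1}:  v_{0} + v_{1} = v_{3} + v_{5}  so sig = [2:1,1]
  P={0,6}:  v_{0} + v_{6} = v_{2} + v_{3}  so sig = [2:1,1]
  P={2,6}:  v_{2} + v_{6} = v_{3} + v_{4}  so sig = [2:1,1]
  P={0,4}:  v_{0} + v_{4} = 2·v_{2}  so sig = [2:2]
  P={1,3,4}:  v_{1} + v_{3} + v_{4} = v_{6}  so sig = [3:1]
  P={2,3,5}:  v_{2} + v_{3} + v_{5} = v_{0}  so sig = [3:1]
  P={3,4,5}:  v_{3} + v_{4} + v_{5} = v_{2}  so sig = [3:1]

Hence PRS(X_Σ) =
{ [2:] ×2,  [2:1,1] ×3,  [2:2],  [3:1] ×3 }


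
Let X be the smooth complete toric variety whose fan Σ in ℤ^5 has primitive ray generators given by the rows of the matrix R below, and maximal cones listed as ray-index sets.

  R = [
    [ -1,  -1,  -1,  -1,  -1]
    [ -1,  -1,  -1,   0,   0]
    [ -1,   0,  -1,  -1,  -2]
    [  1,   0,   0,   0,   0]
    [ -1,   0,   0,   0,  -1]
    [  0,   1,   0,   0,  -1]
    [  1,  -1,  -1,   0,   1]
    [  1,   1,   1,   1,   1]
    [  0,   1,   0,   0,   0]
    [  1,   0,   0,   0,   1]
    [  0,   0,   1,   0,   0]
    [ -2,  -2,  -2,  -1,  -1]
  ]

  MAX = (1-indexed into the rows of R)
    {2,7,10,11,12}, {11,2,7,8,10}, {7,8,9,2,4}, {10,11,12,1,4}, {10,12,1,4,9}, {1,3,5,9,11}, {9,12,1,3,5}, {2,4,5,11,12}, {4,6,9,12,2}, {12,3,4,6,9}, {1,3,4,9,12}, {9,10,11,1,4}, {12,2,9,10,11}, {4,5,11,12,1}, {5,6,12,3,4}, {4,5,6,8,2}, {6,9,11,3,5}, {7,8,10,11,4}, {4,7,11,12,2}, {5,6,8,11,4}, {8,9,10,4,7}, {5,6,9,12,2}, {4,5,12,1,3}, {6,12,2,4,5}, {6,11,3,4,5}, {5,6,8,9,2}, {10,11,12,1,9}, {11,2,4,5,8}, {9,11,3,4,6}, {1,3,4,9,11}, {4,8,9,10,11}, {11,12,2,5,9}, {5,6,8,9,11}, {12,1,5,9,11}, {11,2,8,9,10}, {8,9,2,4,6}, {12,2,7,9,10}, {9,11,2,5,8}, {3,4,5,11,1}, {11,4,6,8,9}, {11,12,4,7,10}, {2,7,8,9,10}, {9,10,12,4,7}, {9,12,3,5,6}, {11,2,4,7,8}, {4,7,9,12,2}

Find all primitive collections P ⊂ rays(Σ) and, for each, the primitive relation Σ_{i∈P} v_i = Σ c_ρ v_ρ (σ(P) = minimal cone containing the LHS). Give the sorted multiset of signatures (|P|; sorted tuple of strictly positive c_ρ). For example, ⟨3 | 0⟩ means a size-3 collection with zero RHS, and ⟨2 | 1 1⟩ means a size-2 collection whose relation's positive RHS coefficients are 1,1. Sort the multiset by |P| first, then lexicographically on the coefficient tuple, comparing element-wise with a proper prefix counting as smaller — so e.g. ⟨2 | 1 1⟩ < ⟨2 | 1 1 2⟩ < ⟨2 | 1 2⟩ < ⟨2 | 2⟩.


21 minimal non-faces of Δ(Σ) (on 12 rays):

  P={1,8}:  v_{1} + v_{8} = 0  ⇒ sig = ⟨2 | 0⟩
  P={5,10}:  v_{5} + v_{10} = 0  ⇒ sig = ⟨2 | 0⟩
  P={1,2}:  v_{1} + v_{2} = v_{12}  ⇒ sig = ⟨2 | 1⟩
  P={1,6}:  v_{1} + v_{6} = v_{3}  ⇒ sig = ⟨2 | 1⟩
  P={3,8}:  v_{3} + v_{8} = v_{6}  ⇒ sig = ⟨2 | 1⟩
  P={8,12}:  v_{8} + v_{12} = v_{2}  ⇒ sig = ⟨2 | 1⟩
  P={2,3}:  v_{2} + v_{3} = v_{6} + v_{12}  ⇒ sig = ⟨2 | 1 1⟩
  P={5,7}:  v_{5} + v_{7} = v_{2} + v_{4}  ⇒ sig = ⟨2 | 1 1⟩
  P={6,10}:  v_{6} + v_{10} = v_{4} + v_{9}  ⇒ sig = ⟨2 | 1 1⟩
  P={1,7}:  v_{1} + v_{7} = v_{4} + v_{10} + v_{12}  ⇒ sig = ⟨2 | 1 1 1⟩
  P={3,10}:  v_{3} + v_{10} = v_{1} + v_{4} + v_{9}  ⇒ sig = ⟨2 | 1 1 1⟩
  P={3,7}:  v_{3} + v_{7} = 2·v_{4} + v_{9} + v_{12}  ⇒ sig = ⟨2 | 1 1 2⟩
  P={6,7}:  v_{6} + v_{7} = v_{2} + 2·v_{4} + v_{9}  ⇒ sig = ⟨2 | 1 1 2⟩
  P={2,4,10}:  v_{2} + v_{4} + v_{10} = v_{7}  ⇒ sig = ⟨3 | 1⟩
  P={2,6,11}:  v_{2} + v_{6} + v_{11} = v_{5}  ⇒ sig = ⟨3 | 1⟩
  P={4,5,9}:  v_{4} + v_{5} + v_{9} = v_{6}  ⇒ sig = ⟨3 | 1⟩
  P={7,9,11}:  v_{7} + v_{9} + v_{11} = v_{10}  ⇒ sig = ⟨3 | 1⟩
  P={6,11,12}:  v_{6} + v_{11} + v_{12} = v_{1} + v_{5}  ⇒ sig = ⟨3 | 1 1⟩
  P={3,11,12}:  v_{3} + v_{11} + v_{12} = 2·v_{1} + v_{5}  ⇒ sig = ⟨3 | 1 2⟩
  P={2,4,9,11}:  v_{2} + v_{4} + v_{9} + v_{11} = 0  ⇒ sig = ⟨4 | 0⟩
  P={4,9,11,12}:  v_{4} + v_{9} + v_{11} + v_{12} = v_{1}  ⇒ sig = ⟨4 | 1⟩

Signatures (|P|; sorted positive RHS coefficients), sorted:
{ ⟨2 | 0⟩ ×2,  ⟨2 | 1⟩ ×4,  ⟨2 | 1 1⟩ ×3,  ⟨2 | 1 1 1⟩ ×2,  ⟨2 | 1 1 2⟩ ×2,  ⟨3 | 1⟩ ×4,  ⟨3 | 1 1⟩,  ⟨3 | 1 2⟩,  ⟨4 | 0⟩,  ⟨4 | 1⟩ }


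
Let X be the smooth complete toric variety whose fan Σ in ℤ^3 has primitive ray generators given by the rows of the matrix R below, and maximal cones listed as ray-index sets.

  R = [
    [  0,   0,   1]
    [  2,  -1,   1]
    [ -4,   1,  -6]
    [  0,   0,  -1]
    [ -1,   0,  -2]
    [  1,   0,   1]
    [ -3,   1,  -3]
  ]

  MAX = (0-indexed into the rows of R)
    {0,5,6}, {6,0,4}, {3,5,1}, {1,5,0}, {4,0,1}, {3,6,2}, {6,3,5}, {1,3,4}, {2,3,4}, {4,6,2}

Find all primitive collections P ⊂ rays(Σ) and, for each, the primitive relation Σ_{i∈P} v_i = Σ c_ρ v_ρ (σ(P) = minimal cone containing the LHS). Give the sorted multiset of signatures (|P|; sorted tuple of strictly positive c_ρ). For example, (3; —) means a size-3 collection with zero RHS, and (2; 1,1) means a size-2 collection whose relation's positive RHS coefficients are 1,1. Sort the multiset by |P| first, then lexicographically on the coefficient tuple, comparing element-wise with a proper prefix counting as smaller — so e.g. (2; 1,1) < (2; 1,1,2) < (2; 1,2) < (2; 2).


Primitive collections (7):

  • {0,3}:  v_{0} + v_{3} = 0 ; sig = (2; —)
  • {1,6}:  v_{1} + v_{6} = v_{4} ; sig = (2; 1)
  • {4,5}:  v_{4} + v_{5} = v_{3} ; sig = (2; 1)
  • {0,2}:  v_{0} + v_{2} = v_{4} + v_{6} ; sig = (2; 1,1)
  • {1,2}:  v_{1} + v_{2} = v_{3} + 2·v_{4} ; sig = (2; 1,2)
  • {2,5}:  v_{2} + v_{5} = 2·v_{3} + v_{6} ; sig = (2; 1,2)
  • {3,4,6}:  v_{3} + v_{4} + v_{6} = v_{2} ; sig = (3; 1)

Sorted signature multiset PRS(X):
{ (2; —),  (2; 1) ×2,  (2; 1,1),  (2; 1,2) ×2,  (3; 1) }


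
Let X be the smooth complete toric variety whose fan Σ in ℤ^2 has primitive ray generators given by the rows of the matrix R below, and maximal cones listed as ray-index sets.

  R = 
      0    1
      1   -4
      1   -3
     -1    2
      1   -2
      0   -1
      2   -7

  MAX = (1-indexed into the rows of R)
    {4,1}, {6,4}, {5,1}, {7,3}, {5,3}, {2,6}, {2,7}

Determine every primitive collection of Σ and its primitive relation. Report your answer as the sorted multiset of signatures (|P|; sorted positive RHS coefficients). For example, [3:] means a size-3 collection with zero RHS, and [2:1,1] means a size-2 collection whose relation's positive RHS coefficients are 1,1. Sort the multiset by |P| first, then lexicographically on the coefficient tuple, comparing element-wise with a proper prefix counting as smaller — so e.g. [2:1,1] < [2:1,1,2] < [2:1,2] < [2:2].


14 collections generate NE(X_Σ); each relation:

  P = {1,6}:  v_{1} + v_{6} = 0 — sig = [2:]
  P = {4,5}:  v_{4} + v_{5} = 0 — sig = [2:]
  P = {1,2}:  v_{1} + v_{2} = v_{3} — sig = [2:1]
  P = {1,3}:  v_{1} + v_{3} = v_{5} — sig = [2:1]
  P = {2,3}:  v_{2} + v_{3} = v_{7} — sig = [2:1]
  P = {3,4}:  v_{3} + v_{4} = v_{6} — sig = [2:1]
  P = {3,6}:  v_{3} + v_{6} = v_{2} — sig = [2:1]
  P = {5,6}:  v_{5} + v_{6} = v_{3} — sig = [2:1]
  P = {4,7}:  v_{4} + v_{7} = v_{2} + v_{6} — sig = [2:1,1]
  P = {1,7}:  v_{1} + v_{7} = 2·v_{3} — sig = [2:2]
  P = {2,4}:  v_{2} + v_{4} = 2·v_{6} — sig = [2:2]
  P = {2,5}:  v_{2} + v_{5} = 2·v_{3} — sig = [2:2]
  P = {6,7}:  v_{6} + v_{7} = 2·v_{2} — sig = [2:2]
  P = {5,7}:  v_{5} + v_{7} = 3·v_{3} — sig = [2:3]

so the primitive-relation signature multiset is
{ [2:] ×2,  [2:1] ×6,  [2:1,1],  [2:2] ×4,  [2:3] }


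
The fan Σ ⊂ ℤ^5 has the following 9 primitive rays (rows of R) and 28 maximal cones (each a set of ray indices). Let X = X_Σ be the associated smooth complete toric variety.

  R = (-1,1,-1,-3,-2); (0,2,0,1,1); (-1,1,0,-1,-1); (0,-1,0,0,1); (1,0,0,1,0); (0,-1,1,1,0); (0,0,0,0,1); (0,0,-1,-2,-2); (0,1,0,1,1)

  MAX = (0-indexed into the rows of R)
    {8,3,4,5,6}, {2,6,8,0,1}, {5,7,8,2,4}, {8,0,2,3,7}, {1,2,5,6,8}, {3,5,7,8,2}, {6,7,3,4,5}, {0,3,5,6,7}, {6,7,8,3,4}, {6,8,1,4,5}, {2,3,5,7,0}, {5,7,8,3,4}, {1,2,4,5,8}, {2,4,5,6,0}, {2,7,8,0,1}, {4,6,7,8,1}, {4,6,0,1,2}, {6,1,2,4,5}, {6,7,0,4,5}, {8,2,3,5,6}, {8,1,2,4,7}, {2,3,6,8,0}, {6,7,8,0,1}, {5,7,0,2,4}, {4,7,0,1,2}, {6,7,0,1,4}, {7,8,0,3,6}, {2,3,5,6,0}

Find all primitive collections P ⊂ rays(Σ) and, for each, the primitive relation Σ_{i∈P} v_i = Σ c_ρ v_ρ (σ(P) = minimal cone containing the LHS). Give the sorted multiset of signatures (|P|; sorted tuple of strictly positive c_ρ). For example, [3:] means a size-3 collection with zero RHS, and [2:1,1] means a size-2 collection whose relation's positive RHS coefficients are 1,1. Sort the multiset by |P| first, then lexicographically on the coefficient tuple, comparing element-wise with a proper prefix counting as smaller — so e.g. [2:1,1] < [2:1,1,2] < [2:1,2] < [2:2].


Σ has 10 primitive collections:

  • {1,3}:  v_{1} + v_{3} = v_{6} + v_{8} ; sig = [2:1,1]
  • {2,3,4}:  v_{2} + v_{3} + v_{4} = 0 ; sig = [3:]
  • {0,5,8}:  v_{0} + v_{5} + v_{8} = v_{2} ; sig = [3:1]
  • {2,6,7}:  v_{2} + v_{6} + v_{7} = v_{0} ; sig = [3:1]
  • {0,3,4}:  v_{0} + v_{3} + v_{4} = v_{6} + v_{7} ; sig = [3:1,1]
  • {0,4,8}:  v_{0} + v_{4} + v_{8} = v_{1} + v_{7} ; sig = [3:1,1]
  • {1,5,7}:  v_{1} + v_{5} + v_{7} = v_{2} + v_{4} ; sig = [3:1,1]
  • {0,1,5}:  v_{0} + v_{1} + v_{5} = 2·v_{2} + v_{4} + v_{6} ; sig = [3:1,1,2]
  • {5,6,7,8}:  v_{5} + v_{6} + v_{7} + v_{8} = 0 ; sig = [4:]
  • {2,4,6,8}:  v_{2} + v_{4} + v_{6} + v_{8} = v_{1} ; sig = [4:1]

Hence PRS(X_Σ) =
[[2:1,1], [3:], [3:1], [3:1], [3:1,1], [3:1,1], [3:1,1], [3:1,1,2], [4:], [4:1]]


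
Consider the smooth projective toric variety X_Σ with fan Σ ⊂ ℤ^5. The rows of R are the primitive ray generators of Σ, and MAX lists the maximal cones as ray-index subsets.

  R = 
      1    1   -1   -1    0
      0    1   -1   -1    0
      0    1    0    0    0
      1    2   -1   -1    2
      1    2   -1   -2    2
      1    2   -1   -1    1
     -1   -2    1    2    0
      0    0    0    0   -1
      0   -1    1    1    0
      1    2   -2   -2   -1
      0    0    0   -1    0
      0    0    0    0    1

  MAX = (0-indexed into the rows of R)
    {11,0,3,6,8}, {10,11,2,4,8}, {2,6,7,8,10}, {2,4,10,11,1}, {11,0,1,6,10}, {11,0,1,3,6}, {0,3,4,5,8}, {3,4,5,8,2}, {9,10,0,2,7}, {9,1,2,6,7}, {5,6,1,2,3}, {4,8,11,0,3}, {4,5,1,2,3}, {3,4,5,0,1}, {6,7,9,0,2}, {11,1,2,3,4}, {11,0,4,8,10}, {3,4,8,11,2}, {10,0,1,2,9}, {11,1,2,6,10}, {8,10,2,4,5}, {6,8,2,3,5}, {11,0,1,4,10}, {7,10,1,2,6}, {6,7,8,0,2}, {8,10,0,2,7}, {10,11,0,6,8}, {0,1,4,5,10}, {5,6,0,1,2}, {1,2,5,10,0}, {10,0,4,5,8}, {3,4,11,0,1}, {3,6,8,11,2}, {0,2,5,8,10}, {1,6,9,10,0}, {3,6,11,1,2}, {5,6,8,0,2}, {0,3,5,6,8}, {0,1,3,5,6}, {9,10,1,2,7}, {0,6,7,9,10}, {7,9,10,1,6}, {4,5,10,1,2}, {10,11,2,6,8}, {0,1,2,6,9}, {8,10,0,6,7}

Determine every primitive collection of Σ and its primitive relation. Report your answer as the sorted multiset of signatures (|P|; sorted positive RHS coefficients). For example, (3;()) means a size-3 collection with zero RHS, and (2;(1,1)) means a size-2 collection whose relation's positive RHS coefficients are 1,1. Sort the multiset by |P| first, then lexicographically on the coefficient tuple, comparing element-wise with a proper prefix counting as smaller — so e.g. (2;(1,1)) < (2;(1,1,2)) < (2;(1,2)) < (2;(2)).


Minimal non-faces — 20 found among 12 rays, 46 max cones:

  {1,8}:  v_{1} + v_{8} = 0 ; sig = (2;())
  {7,11}:  v_{7} + v_{11} = 0 ; sig = (2;())
  {3,7}:  v_{3} + v_{7} = v_{5} ; sig = (2;(1))
  {3,10}:  v_{3} + v_{10} = v_{4} ; sig = (2;(1))
  {5,11}:  v_{5} + v_{11} = v_{3} ; sig = (2;(1))
  {4,7}:  v_{4} + v_{7} = v_{5} + v_{10} ; sig = (2;(1,1))
  {5,7}:  v_{5} + v_{7} = v_{0} + v_{2} ; sig = (2;(1,1))
  {8,9}:  v_{8} + v_{9} = v_{0} + v_{7} ; sig = (2;(1,1))
  {9,11}:  v_{9} + v_{11} = v_{0} + v_{1} ; sig = (2;(1,1))
  {3,9}:  v_{3} + v_{9} = v_{0} + v_{1} + v_{5} ; sig = (2;(1,1,1))
  {4,9}:  v_{4} + v_{9} = v_{0} + v_{1} + v_{5} + v_{10} ; sig = (2;(1,1,1,1))
  {5,9}:  v_{5} + v_{9} = 2·v_{0} + v_{1} + v_{2} ; sig = (2;(1,1,2))
  {4,6}:  v_{4} + v_{6} = 2·v_{11} ; sig = (2;(2))
  {0,1,7}:  v_{0} + v_{1} + v_{7} = v_{9} ; sig = (3;(1))
  {0,2,11}:  v_{0} + v_{2} + v_{11} = v_{5} ; sig = (3;(1))
  {5,6,10}:  v_{5} + v_{6} + v_{10} = v_{11} ; sig = (3;(1))
  {0,2,4}:  v_{0} + v_{2} + v_{4} = 2·v_{5} + v_{10} ; sig = (3;(1,2))
  {0,2,3}:  v_{0} + v_{2} + v_{3} = 2·v_{5} ; sig = (3;(2))
  {0,2,6,10}:  v_{0} + v_{2} + v_{6} + v_{10} = 0 ; sig = (4;())
  {2,6,9,10}:  v_{2} + v_{6} + v_{9} + v_{10} = v_{1} + v_{7} ; sig = (4;(1,1))

so the primitive-relation signature multiset is
    (2;())
    (2;())
    (2;(1))
    (2;(1))
    (2;(1))
    (2;(1,1))
    (2;(1,1))
    (2;(1,1))
    (2;(1,1))
    (2;(1,1,1))
    (2;(1,1,1,1))
    (2;(1,1,2))
    (2;(2))
    (3;(1))
    (3;(1))
    (3;(1))
    (3;(1,2))
    (3;(2))
    (4;())
    (4;(1,1))


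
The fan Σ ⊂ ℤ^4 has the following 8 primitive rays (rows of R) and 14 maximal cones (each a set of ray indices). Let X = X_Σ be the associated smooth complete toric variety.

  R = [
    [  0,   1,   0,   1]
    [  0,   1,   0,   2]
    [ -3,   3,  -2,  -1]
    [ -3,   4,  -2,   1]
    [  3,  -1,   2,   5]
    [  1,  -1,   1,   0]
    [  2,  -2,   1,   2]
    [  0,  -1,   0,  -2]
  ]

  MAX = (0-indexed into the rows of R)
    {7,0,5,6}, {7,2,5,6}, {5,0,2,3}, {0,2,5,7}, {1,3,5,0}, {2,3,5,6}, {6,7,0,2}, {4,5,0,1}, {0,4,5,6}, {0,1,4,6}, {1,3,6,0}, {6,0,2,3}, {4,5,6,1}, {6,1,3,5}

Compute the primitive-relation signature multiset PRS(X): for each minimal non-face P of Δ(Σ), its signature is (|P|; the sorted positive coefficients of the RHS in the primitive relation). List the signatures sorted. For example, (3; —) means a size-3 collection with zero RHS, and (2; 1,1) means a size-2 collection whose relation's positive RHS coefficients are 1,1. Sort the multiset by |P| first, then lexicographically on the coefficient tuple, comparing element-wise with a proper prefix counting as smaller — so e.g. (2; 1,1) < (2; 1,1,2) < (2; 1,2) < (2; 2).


9 minimal non-faces of Δ(Σ) (on 8 rays):

  {1,7}:  v_{1} + v_{7} = 0  ⇒ sig = (2; —)
  {1,2}:  v_{1} + v_{2} = v_{3}  ⇒ sig = (2; 1)
  {3,7}:  v_{3} + v_{7} = v_{2}  ⇒ sig = (2; 1)
  {4,7}:  v_{4} + v_{7} = v_{0} + v_{5} + v_{6}  ⇒ sig = (2; 1,1,1)
  {2,4}:  v_{2} + v_{4} = 2·v_{1}  ⇒ sig = (2; 2)
  {3,4}:  v_{3} + v_{4} = 3·v_{1}  ⇒ sig = (2; 3)
  {0,1,5,6}:  v_{0} + v_{1} + v_{5} + v_{6} = v_{4}  ⇒ sig = (4; 1)
  {0,2,5,6}:  v_{0} + v_{2} + v_{5} + v_{6} = v_{1}  ⇒ sig = (4; 1)
  {0,3,5,6}:  v_{0} + v_{3} + v_{5} + v_{6} = 2·v_{1}  ⇒ sig = (4; 2)

Sorted signature multiset PRS(X):
    (2; —)
    (2; 1)
    (2; 1)
    (2; 1,1,1)
    (2; 2)
    (2; 3)
    (4; 1)
    (4; 1)
    (4; 2)


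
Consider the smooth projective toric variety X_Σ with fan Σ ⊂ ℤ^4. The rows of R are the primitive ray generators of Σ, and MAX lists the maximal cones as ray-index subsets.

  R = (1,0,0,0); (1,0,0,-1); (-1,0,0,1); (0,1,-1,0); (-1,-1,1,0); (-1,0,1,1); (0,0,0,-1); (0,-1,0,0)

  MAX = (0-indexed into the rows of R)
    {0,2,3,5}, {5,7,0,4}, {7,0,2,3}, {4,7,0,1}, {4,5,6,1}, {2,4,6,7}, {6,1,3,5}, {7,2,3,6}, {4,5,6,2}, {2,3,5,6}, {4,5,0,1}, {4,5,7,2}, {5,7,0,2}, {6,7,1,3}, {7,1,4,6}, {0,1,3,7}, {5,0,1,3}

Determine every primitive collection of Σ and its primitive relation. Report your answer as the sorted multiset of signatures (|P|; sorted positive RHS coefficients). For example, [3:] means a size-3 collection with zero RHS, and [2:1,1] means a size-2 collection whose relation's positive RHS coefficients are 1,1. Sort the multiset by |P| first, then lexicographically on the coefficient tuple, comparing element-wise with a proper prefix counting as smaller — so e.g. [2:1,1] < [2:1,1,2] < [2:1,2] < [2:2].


7 collections generate NE(X_Σ); each relation:

  • {1,2}:  v_{1} + v_{2} = 0  →  sig = [2:]
  • {0,6}:  v_{0} + v_{6} = v_{1}  →  sig = [2:1]
  • {3,4}:  v_{3} + v_{4} = v_{2} + v_{6}  →  sig = [2:1,1]
  • {3,5,7}:  v_{3} + v_{5} + v_{7} = v_{2}  →  sig = [3:1]
  • {5,6,7}:  v_{5} + v_{6} + v_{7} = v_{4}  →  sig = [3:1]
  • {0,2,4}:  v_{0} + v_{2} + v_{4} = v_{5} + v_{7}  →  sig = [3:1,1]
  • {1,5,7}:  v_{1} + v_{5} + v_{7} = v_{0} + v_{4}  →  sig = [3:1,1]

Hence PRS(X_Σ) =
    |P|=2: 3 collections, coeffs (), (1), (1,1)
    |P|=3: 4 collections, coeffs (1), (1), (1,1), (1,1)


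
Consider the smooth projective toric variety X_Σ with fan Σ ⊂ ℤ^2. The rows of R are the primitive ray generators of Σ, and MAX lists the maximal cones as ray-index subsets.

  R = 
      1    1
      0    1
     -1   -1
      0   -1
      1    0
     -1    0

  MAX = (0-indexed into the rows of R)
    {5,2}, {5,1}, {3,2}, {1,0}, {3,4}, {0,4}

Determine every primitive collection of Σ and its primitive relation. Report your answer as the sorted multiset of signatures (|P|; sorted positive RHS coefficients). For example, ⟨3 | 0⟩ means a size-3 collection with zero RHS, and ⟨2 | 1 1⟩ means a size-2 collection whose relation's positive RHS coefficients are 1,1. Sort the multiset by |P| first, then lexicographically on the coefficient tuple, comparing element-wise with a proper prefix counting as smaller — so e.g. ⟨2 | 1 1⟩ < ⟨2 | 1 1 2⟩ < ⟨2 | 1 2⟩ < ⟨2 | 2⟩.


Minimal non-faces — 9 found among 6 rays, 6 max cones:

  P = {0,2}:  v_{0} + v_{2} = 0  ⇒ sig = ⟨2 | 0⟩
  P = {1,3}:  v_{1} + v_{3} = 0  ⇒ sig = ⟨2 | 0⟩
  P = {4,5}:  v_{4} + v_{5} = 0  ⇒ sig = ⟨2 | 0⟩
  P = {0,3}:  v_{0} + v_{3} = v_{4}  ⇒ sig = ⟨2 | 1⟩
  P = {0,5}:  v_{0} + v_{5} = v_{1}  ⇒ sig = ⟨2 | 1⟩
  P = {1,2}:  v_{1} + v_{2} = v_{5}  ⇒ sig = ⟨2 | 1⟩
  P = {1,4}:  v_{1} + v_{4} = v_{0}  ⇒ sig = ⟨2 | 1⟩
  P = {2,4}:  v_{2} + v_{4} = v_{3}  ⇒ sig = ⟨2 | 1⟩
  P = {3,5}:  v_{3} + v_{5} = v_{2}  ⇒ sig = ⟨2 | 1⟩

Sorted signature multiset PRS(X):
    ⟨2 | 0⟩
    ⟨2 | 0⟩
    ⟨2 | 0⟩
    ⟨2 | 1⟩
    ⟨2 | 1⟩
    ⟨2 | 1⟩
    ⟨2 | 1⟩
    ⟨2 | 1⟩
    ⟨2 | 1⟩
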